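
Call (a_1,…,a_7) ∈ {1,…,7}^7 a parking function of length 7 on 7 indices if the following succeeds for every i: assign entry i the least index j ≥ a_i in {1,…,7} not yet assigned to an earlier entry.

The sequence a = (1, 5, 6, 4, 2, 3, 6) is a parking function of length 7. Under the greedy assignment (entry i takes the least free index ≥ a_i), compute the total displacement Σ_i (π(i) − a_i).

1

Σπ = 28 ({1..7} each once); Σa = 1+5+6+4+2+3+6 = 27; disp = 28−27 = 1.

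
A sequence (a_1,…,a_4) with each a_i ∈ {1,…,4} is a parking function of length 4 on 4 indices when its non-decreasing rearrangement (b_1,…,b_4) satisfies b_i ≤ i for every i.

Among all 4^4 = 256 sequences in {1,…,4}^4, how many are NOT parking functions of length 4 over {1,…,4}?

#PF = (4+1−4)·(4+1)^{4−1} = 1·125 = 125 [KW]
Example (4,2,3,4) → sorted (2,3,4,4): b_1=2>1, not a PF.
4^4 − 125 = 256 − 125 = 131

131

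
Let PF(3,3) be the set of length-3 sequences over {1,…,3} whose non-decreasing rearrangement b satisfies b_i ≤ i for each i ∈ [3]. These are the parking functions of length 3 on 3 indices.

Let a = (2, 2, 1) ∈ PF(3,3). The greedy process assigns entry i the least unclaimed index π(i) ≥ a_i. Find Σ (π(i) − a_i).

1

Σπ = 3·4/2 = 6 (π permutes [3]); Σa = 2+2+1 = 5; disp = 6−5 = 1.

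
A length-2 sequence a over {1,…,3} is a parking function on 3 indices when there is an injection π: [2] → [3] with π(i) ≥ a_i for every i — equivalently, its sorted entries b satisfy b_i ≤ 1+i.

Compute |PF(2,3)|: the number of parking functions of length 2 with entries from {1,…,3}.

Count = 2·4^1 = 2·4 = 8 [KW]
One tuple (2,1) → sorted (1,2): b_i ≤ 1+i ∀i, a PF.

8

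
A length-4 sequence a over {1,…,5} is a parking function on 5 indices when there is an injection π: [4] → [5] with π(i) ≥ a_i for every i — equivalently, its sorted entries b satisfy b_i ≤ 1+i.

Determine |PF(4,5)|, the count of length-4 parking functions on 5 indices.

432

|PF(4,5)| = (6−4)·6^(4−1) = 2 · 216 = 432 (Pollak)
One tuple (1,3,5,2) → sorted (1,2,3,5): b_i ≤ 1+i ∀i, a PF.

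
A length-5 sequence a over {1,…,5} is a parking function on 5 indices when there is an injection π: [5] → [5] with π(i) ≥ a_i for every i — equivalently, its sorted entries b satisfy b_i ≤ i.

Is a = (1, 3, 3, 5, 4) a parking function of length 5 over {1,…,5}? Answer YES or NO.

NO

Sorted: b = (1, 3, 3, 4, 5).
  b_1=1 ≤ 1
  b_2=3 > 2
  fails at i=2 ⇒ NO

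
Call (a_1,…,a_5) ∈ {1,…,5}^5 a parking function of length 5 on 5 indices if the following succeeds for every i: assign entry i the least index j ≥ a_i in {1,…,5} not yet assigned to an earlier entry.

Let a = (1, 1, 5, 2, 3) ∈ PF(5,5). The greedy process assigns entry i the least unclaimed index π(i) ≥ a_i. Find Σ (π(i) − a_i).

Σπ(i) = 1+…+5 = 15; Σa = 1+1+5+2+3 = 12; disp = 15−12 = 3.

3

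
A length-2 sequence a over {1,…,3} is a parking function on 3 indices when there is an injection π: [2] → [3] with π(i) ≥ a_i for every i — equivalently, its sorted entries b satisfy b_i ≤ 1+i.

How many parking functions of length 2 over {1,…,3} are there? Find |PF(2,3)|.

|PF(2,3)| = (3−2+1)·(3+1)^(2−1) = 2 · 4 = 8 (Konheim–Weiss)
One tuple (2,2) → sorted (2,2): b_i ≤ 1+i ∀i, a PF.

8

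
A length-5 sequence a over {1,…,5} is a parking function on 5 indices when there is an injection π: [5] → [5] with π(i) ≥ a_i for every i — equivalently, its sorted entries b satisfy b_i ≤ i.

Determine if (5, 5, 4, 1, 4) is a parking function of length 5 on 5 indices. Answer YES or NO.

NO

Order a: b = (1, 4, 4, 5, 5).
  b_1=1 ≤ 1
  b_2=4 > 2
  fails at i=2 ⇒ NO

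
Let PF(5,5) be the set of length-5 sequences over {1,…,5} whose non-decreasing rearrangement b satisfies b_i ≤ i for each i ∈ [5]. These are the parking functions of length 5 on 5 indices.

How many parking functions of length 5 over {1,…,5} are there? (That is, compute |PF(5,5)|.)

1296

|PF(5,5)| = (5+1−5)·(5+1)^{5−1} = 1×1296 = 1296 (Konheim–Weiss)
E.g. (1,4,2,2,2) → sorted (1,2,2,2,4): b_i ≤ i ∀i, a PF.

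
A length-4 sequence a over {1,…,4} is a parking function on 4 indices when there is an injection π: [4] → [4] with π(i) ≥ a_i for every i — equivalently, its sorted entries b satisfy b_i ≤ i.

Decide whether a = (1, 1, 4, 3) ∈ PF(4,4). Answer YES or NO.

Order a: b = (1, 1, 3, 4).
  b_1=1 ≤ 1
  b_2=1 ≤ 2
  b_3=3 ≤ 3
  b_4=4 ≤ 4
All bounds hold ⇒ YES

YES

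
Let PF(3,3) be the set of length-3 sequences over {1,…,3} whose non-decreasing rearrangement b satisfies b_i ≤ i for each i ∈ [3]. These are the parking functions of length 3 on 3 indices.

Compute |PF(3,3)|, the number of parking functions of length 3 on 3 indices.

Count = (3+1−3)·(3+1)^{3−1} = 1·16 = 16 (Konheim–Weiss)
Example (3,1,1) → sorted (1,1,3): b_i ≤ i ∀i, a PF.

16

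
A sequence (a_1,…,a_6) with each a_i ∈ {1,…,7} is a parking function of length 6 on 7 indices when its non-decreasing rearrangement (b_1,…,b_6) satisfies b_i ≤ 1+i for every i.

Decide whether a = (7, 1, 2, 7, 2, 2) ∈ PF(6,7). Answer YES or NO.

Order a: b = (1, 2, 2, 2, 7, 7).
  b_1=1 ≤ 2
  b_2=2 ≤ 3
  b_3=2 ≤ 4
  b_4=2 ≤ 5
  b_5=7 > 6
  fails at i=5 ⇒ NO

NO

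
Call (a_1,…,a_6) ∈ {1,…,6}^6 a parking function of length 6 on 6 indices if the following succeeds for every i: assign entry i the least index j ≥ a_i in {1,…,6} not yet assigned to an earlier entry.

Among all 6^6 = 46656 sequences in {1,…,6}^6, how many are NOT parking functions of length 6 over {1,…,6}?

29849

|PF(6,6)| = (7−6)·7^(6−1) = 1·16807 = 16807
Check (6,3,6,1,3,6) → sorted (1,3,3,6,6,6): b_2=3>2, not a PF.
Total 46656; non-PF = 46656−16807 = 29849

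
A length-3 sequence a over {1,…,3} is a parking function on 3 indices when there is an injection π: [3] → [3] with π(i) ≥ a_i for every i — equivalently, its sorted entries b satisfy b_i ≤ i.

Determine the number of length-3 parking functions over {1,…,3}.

16

|PF(3,3)| = 1·4^2 = 1×16 = 16 (Pollak)
Example (2,2,1) → sorted (1,2,2): b_i ≤ i ∀i, a PF.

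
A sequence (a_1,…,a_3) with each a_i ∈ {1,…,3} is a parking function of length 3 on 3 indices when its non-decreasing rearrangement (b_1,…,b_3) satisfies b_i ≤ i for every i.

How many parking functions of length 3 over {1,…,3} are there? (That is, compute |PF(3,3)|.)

16

|PF(3,3)| = (3+1−3)·(3+1)^{3−1} = 1·16 = 16
Check (1,3,2) → sorted (1,2,3): b_i ≤ i ∀i, a PF.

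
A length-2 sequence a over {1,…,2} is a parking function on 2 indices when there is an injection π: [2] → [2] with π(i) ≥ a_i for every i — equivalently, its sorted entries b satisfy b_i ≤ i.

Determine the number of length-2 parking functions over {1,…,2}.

3

Count = (2+1−2)·(2+1)^{2−1} = 1 · 3 = 3 (Pollak)
Check (2,1) → sorted (1,2): b_i ≤ i ∀i, a PF.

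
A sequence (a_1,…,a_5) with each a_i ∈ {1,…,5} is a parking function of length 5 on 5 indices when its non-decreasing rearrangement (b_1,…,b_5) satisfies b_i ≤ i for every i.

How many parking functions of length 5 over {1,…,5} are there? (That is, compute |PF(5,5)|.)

1296

#PF = 1·6^4 = 1×1296 = 1296 (Pollak)
E.g. (4,3,1,1,4) → sorted (1,1,3,4,4): b_i ≤ i ∀i, a PF.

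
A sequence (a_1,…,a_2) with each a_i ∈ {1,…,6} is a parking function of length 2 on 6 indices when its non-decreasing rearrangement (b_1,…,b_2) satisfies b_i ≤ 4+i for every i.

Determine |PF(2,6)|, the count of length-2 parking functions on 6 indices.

Count = (6+1−2)·(6+1)^{2−1} = 5·7 = 35
Example (2,4) → sorted (2,4): b_i ≤ 4+i ∀i, a PF.

35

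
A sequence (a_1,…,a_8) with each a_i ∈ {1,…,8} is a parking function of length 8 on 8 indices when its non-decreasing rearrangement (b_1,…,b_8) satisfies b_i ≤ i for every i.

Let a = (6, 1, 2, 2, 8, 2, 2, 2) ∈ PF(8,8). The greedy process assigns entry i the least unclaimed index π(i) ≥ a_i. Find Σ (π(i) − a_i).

11

Σπ(i) = 1+…+8 = 36; Σa = 6+1+2+2+8+2+2+2 = 25; disp = 36−25 = 11.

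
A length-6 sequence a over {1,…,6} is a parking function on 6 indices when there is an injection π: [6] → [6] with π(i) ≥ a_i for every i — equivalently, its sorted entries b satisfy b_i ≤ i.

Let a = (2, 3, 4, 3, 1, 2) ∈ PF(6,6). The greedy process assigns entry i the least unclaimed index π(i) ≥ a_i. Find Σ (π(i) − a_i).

6

Σπ = 21 ({1..6} each once); Σa = 2+3+4+3+1+2 = 15; disp = 21−15 = 6.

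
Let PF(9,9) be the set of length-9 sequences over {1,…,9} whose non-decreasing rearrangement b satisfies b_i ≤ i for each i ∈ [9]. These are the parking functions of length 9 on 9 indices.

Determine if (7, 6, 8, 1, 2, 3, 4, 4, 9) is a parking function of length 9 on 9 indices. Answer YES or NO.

Order a: b = (1, 2, 3, 4, 4, 6, 7, 8, 9).
  b_1=1 ≤ 1
  b_2=2 ≤ 2
  b_3=3 ≤ 3
  b_4=4 ≤ 4
  b_5=4 ≤ 5
  b_6=6 ≤ 6
  b_7=7 ≤ 7
  b_8=8 ≤ 8
  b_9=9 ≤ 9
All bounds hold ⇒ YES

YES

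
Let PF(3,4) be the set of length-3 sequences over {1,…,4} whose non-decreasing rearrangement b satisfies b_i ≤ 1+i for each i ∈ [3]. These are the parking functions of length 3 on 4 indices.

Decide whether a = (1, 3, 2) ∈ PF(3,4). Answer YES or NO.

YES

Rearranged: b = (1, 2, 3).
  b_1=1 ≤ 2
  b_2=2 ≤ 3
  b_3=3 ≤ 4
All bounds hold ⇒ YES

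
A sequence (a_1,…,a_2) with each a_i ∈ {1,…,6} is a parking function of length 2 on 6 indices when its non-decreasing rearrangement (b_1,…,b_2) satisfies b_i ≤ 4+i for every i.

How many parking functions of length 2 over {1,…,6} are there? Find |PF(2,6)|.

|PF| = (6−2+1)·(6+1)^(2−1) = 5·7 = 35 [KW]
One tuple (5,3) → sorted (3,5): b_i ≤ 4+i ∀i, a PF.

35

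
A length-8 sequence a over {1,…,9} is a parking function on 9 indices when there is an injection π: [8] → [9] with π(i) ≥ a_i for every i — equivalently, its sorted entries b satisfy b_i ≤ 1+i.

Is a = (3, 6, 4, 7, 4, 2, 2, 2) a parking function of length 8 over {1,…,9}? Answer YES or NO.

Rearranged: b = (2, 2, 2, 3, 4, 4, 6, 7).
  b_1=2 ≤ 2
  b_2=2 ≤ 3
  b_3=2 ≤ 4
  b_4=3 ≤ 5
  b_5=4 ≤ 6
  b_6=4 ≤ 7
  b_7=6 ≤ 8
  b_8=7 ≤ 9
All bounds hold ⇒ YES

YES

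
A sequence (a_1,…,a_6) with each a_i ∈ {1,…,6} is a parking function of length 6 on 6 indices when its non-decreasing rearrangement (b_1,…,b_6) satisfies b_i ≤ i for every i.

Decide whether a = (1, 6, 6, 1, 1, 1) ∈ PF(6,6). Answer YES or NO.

NO

Sorted: b = (1, 1, 1, 1, 6, 6).
  b_1=1 ≤ 1
  b_2=1 ≤ 2
  b_3=1 ≤ 3
  b_4=1 ≤ 4
  b_5=6 > 5
  fails at i=5 ⇒ NO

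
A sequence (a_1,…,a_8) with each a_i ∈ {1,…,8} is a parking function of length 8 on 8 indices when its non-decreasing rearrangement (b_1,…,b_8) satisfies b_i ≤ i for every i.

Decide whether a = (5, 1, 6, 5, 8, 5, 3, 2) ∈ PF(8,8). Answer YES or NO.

Sorted: b = (1, 2, 3, 5, 5, 5, 6, 8).
  b_1=1 ≤ 1
  b_2=2 ≤ 2
  b_3=3 ≤ 3
  b_4=5 > 4
  fails at i=4 ⇒ NO

NO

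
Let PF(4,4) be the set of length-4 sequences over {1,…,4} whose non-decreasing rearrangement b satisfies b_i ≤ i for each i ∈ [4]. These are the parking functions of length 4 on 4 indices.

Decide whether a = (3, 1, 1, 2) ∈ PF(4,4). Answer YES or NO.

Order a: b = (1, 1, 2, 3).
  b_1=1 ≤ 1
  b_2=1 ≤ 2
  b_3=2 ≤ 3
  b_4=3 ≤ 4
All bounds hold ⇒ YES

YES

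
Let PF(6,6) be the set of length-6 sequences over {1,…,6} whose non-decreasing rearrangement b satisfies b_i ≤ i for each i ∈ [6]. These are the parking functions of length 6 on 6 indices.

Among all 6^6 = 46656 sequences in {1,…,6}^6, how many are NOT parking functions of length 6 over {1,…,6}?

Count = (6−6+1)·(6+1)^(6−1) = 1·16807 = 16807 [KW]
Example (6,5,6,5,5,6) → sorted (5,5,5,6,6,6): b_1=5>1, not a PF.
So 46656 − 16807 = 29849 fail.

29849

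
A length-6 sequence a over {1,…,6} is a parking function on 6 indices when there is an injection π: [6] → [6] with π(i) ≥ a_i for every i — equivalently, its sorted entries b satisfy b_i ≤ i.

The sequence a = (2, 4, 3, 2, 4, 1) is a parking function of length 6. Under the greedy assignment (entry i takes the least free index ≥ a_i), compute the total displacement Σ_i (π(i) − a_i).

5

Σπ = 6·7/2 = 21 (π permutes [6]); Σa = 2+4+3+2+4+1 = 16; disp = 21−16 = 5.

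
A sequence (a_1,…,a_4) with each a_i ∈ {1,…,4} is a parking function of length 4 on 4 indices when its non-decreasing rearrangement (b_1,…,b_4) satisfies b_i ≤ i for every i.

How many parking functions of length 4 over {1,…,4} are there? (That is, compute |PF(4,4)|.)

125

|PF(4,4)| = (4−4+1)·(4+1)^(4−1) = 1·125 = 125
Example (3,2,1,3) → sorted (1,2,3,3): b_i ≤ i ∀i, a PF.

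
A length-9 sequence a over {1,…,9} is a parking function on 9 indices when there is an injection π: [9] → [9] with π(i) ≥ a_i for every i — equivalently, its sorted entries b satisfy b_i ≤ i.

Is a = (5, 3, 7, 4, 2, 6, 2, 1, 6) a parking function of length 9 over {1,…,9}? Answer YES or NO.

YES

Rearranged: b = (1, 2, 2, 3, 4, 5, 6, 6, 7).
  b_1=1 ≤ 1
  b_2=2 ≤ 2
  b_3=2 ≤ 3
  b_4=3 ≤ 4
  b_5=4 ≤ 5
  b_6=5 ≤ 6
  b_7=6 ≤ 7
  b_8=6 ≤ 8
  b_9=7 ≤ 9
All bounds hold ⇒ YES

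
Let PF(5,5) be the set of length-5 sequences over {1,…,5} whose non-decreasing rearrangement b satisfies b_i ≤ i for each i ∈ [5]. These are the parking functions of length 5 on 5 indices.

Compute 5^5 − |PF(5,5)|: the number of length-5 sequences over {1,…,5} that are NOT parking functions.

|PF| = (5−5+1)·(5+1)^(5−1) = 1 · 1296 = 1296
Check (4,3,3,1,4) → sorted (1,3,3,4,4): b_2=3>2, not a PF.
5^5 − 1296 = 3125 − 1296 = 1829

1829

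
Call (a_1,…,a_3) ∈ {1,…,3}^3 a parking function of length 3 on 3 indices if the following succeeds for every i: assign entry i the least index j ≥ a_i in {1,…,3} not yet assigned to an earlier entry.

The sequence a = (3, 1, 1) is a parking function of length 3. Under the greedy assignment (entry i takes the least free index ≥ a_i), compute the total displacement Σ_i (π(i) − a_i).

Σπ = 6 ({1..3} each once); Σa = 3+1+1 = 5; disp = 6−5 = 1.

1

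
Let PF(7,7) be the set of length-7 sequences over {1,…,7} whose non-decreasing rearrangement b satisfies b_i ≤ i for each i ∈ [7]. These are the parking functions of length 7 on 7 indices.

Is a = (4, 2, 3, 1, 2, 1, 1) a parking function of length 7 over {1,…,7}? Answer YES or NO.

YES

Order a: b = (1, 1, 1, 2, 2, 3, 4).
  b_1=1 ≤ 1
  b_2=1 ≤ 2
  b_3=1 ≤ 3
  b_4=2 ≤ 4
  b_5=2 ≤ 5
  b_6=3 ≤ 6
  b_7=4 ≤ 7
All bounds hold ⇒ YES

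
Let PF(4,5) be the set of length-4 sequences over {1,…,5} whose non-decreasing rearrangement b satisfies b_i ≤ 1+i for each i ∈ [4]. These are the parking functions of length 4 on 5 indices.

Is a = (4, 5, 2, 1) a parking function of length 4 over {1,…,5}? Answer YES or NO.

YES

Order a: b = (1, 2, 4, 5).
  b_1=1 ≤ 2
  b_2=2 ≤ 3
  b_3=4 ≤ 4
  b_4=5 ≤ 5
All bounds hold ⇒ YES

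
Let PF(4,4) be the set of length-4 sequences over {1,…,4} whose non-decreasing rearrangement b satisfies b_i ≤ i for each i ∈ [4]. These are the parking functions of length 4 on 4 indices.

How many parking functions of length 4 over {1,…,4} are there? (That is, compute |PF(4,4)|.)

125

|PF| = 1·5^3 = 1·125 = 125
One tuple (1,2,4,1) → sorted (1,1,2,4): b_i ≤ i ∀i, a PF.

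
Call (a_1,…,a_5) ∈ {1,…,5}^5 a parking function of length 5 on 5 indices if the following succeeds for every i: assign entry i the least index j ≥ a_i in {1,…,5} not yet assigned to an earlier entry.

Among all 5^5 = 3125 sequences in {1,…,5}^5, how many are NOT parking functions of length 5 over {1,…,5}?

|PF| = 1·6^4 = 1×1296 = 1296 (Konheim–Weiss)
Check (4,5,5,2,2) → sorted (2,2,4,5,5): b_1=2>1, not a PF.
5^5 − 1296 = 3125 − 1296 = 1829

1829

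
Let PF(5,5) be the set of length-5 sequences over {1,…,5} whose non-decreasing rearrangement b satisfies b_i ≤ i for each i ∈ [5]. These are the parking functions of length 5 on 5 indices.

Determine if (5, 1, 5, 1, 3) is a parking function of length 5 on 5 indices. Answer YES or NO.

Rearranged: b = (1, 1, 3, 5, 5).
  b_1=1 ≤ 1
  b_2=1 ≤ 2
  b_3=3 ≤ 3
  b_4=5 > 4
  fails at i=4 ⇒ NO

NO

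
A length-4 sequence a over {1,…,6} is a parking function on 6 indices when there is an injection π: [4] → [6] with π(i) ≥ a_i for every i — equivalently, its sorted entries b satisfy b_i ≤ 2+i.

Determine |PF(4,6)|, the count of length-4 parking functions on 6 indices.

#PF = (6+1−4)·(6+1)^{4−1} = 3·343 = 1029 (Pollak)
Check (2,1,2,1) → sorted (1,1,2,2): b_i ≤ 2+i ∀i, a PF.

1029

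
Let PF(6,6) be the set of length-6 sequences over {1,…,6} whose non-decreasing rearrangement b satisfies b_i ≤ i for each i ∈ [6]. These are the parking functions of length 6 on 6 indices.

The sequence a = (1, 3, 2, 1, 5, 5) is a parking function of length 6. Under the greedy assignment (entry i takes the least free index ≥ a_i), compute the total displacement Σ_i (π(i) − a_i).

4

Σπ = 6·7/2 = 21 (π permutes [6]); Σa = 1+3+2+1+5+5 = 17; disp = 21−17 = 4.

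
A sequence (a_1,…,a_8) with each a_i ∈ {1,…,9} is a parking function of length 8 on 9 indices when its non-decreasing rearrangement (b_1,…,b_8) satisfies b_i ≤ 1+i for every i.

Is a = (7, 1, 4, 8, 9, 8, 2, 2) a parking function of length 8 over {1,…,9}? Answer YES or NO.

Rearranged: b = (1, 2, 2, 4, 7, 8, 8, 9).
  b_1=1 ≤ 2
  b_2=2 ≤ 3
  b_3=2 ≤ 4
  b_4=4 ≤ 5
  b_5=7 > 6
  fails at i=5 ⇒ NO

NO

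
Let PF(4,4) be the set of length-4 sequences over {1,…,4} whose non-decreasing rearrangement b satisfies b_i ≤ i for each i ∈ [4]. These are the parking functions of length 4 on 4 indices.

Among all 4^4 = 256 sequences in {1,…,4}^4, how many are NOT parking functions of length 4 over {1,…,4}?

131

#PF = (4−4+1)·(4+1)^(4−1) = 1×125 = 125 (Konheim–Weiss)
One tuple (1,4,3,3) → sorted (1,3,3,4): b_2=3>2, not a PF.
So 256 − 125 = 131 fail.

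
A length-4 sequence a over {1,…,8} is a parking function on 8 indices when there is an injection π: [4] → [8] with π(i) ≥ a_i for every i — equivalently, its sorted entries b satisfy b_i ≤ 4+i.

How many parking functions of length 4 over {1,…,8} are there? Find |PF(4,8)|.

#PF = (8−4+1)·(8+1)^(4−1) = 5·729 = 3645
Example (6,3,4,4) → sorted (3,4,4,6): b_i ≤ 4+i ∀i, a PF.

3645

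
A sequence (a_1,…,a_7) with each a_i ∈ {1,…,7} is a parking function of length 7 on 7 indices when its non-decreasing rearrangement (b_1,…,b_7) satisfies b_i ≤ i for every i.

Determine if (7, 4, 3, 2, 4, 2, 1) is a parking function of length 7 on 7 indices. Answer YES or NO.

YES

Sorted: b = (1, 2, 2, 3, 4, 4, 7).
  b_1=1 ≤ 1
  b_2=2 ≤ 2
  b_3=2 ≤ 3
  b_4=3 ≤ 4
  b_5=4 ≤ 5
  b_6=4 ≤ 6
  b_7=7 ≤ 7
All bounds hold ⇒ YES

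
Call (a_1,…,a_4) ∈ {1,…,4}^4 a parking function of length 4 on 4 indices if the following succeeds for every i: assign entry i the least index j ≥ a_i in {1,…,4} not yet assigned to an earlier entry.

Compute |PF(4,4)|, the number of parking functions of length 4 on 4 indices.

125

|PF(4,4)| = 1·5^3 = 1·125 = 125 [KW]
Check (2,3,2,1) → sorted (1,2,2,3): b_i ≤ i ∀i, a PF.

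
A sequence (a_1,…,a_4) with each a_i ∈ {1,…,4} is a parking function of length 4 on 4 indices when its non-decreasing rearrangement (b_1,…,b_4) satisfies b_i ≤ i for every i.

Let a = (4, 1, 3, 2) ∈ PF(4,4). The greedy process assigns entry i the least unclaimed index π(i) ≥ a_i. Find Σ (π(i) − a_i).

Σπ = 4·5/2 = 10 (π permutes [4]); Σa = 4+1+3+2 = 10; disp = 10−10 = 0.

0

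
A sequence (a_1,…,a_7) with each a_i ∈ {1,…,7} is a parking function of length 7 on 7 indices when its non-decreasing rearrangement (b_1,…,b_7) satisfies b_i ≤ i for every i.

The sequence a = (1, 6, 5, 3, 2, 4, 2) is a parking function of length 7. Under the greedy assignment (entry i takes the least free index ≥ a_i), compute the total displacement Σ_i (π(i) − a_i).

Σπ = 28 ({1..7} each once); Σa = 1+6+5+3+2+4+2 = 23; disp = 28−23 = 5.

5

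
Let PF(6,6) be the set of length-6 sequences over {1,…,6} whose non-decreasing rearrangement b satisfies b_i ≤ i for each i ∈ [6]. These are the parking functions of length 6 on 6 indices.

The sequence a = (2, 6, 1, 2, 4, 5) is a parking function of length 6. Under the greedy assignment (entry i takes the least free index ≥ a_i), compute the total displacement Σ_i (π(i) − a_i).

1

Σπ(i) = 1+…+6 = 21; Σa = 2+6+1+2+4+5 = 20; disp = 21−20 = 1.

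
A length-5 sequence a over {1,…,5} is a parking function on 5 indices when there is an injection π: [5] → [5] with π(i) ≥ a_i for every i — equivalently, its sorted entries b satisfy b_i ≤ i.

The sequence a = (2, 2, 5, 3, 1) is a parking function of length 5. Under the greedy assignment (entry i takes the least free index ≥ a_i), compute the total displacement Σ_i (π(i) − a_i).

Σπ(i) = 1+…+5 = 15; Σa = 2+2+5+3+1 = 13; disp = 15−13 = 2.

2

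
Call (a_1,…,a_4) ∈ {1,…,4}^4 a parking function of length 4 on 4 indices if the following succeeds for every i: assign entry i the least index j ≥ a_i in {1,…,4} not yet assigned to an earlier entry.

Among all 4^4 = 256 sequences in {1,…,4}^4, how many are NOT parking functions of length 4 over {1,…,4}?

131

|PF(4,4)| = 1·5^3 = 1·125 = 125 (Pollak)
E.g. (1,4,4,4) → sorted (1,4,4,4): b_2=4>2, not a PF.
4^4 − 125 = 256 − 125 = 131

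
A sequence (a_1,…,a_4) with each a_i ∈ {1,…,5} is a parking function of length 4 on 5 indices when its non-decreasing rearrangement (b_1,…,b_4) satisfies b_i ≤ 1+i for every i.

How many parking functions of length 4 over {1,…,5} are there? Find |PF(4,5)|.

432

Count = (5−4+1)·(5+1)^(4−1) = 2 · 216 = 432 (Pollak)
E.g. (2,2,5,2) → sorted (2,2,2,5): b_i ≤ 1+i ∀i, a PF.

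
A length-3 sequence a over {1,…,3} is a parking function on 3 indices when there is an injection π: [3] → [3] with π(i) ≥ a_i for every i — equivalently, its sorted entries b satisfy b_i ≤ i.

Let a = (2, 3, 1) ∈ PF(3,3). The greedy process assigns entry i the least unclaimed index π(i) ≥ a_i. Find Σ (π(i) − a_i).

0

Σπ = 6 ({1..3} each once); Σa = 2+3+1 = 6; disp = 6−6 = 0.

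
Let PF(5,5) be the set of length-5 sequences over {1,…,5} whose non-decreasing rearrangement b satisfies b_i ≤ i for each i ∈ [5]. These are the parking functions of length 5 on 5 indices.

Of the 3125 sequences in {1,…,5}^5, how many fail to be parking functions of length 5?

1829

#PF = (6−5)·6^(5−1) = 1×1296 = 1296 (Konheim–Weiss)
Check (2,2,5,2,5) → sorted (2,2,2,5,5): b_1=2>1, not a PF.
So 3125 − 1296 = 1829 fail.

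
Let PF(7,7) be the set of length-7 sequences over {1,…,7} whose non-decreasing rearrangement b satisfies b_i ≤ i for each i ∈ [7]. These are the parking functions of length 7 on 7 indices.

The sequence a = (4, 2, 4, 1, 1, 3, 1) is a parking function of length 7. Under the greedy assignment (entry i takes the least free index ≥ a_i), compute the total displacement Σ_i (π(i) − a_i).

12

Σπ = 28 ({1..7} each once); Σa = 4+2+4+1+1+3+1 = 16; disp = 28−16 = 12.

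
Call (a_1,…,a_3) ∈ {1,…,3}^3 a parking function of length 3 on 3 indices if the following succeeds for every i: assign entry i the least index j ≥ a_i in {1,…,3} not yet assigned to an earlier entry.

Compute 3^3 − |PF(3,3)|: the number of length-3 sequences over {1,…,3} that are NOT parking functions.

11

|PF| = (3−3+1)·(3+1)^(3−1) = 1 · 16 = 16 (Konheim–Weiss)
Example (3,2,3) → sorted (2,3,3): b_1=2>1, not a PF.
Total 27; non-PF = 27−16 = 11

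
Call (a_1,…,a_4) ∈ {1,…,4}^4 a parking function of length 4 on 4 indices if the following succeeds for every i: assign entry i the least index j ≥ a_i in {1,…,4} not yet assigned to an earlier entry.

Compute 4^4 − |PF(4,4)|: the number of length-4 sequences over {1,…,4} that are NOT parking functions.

131

|PF(4,4)| = 1·5^3 = 1 · 125 = 125 (Pollak)
One tuple (3,4,4,4) → sorted (3,4,4,4): b_1=3>1, not a PF.
So 256 − 125 = 131 fail.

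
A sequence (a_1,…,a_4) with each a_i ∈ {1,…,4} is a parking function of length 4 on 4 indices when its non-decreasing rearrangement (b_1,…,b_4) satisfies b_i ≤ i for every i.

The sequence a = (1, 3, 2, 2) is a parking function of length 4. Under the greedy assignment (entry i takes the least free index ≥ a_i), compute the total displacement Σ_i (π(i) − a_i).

2

Σπ = 10 ({1..4} each once); Σa = 1+3+2+2 = 8; disp = 10−8 = 2.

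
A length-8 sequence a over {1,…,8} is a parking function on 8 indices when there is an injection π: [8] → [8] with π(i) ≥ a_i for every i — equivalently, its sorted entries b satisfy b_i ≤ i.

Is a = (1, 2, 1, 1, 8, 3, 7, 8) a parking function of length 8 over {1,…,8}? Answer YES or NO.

NO

Order a: b = (1, 1, 1, 2, 3, 7, 8, 8).
  b_1=1 ≤ 1
  b_2=1 ≤ 2
  b_3=1 ≤ 3
  b_4=2 ≤ 4
  b_5=3 ≤ 5
  b_6=7 > 6
  fails at i=6 ⇒ NO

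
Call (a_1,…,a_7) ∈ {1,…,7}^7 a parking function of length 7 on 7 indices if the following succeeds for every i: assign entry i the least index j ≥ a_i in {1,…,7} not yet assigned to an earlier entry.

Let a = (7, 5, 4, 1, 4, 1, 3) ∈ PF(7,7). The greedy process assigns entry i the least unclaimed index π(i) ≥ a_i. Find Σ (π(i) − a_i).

3

Σπ = 28 ({1..7} each once); Σa = 7+5+4+1+4+1+3 = 25; disp = 28−25 = 3.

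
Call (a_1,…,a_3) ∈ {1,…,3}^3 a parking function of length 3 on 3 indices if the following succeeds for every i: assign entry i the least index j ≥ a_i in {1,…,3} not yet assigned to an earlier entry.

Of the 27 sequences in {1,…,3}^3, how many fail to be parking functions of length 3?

11

|PF| = (4−3)·4^(3−1) = 1 · 16 = 16 (Konheim–Weiss)
E.g. (3,2,3) → sorted (2,3,3): b_1=2>1, not a PF.
So 27 − 16 = 11 fail.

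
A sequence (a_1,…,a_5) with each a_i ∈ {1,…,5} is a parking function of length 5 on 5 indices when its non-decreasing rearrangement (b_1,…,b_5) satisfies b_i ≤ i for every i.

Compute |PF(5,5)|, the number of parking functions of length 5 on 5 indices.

1296

|PF| = (5+1−5)·(5+1)^{5−1} = 1·1296 = 1296 (Pollak)
Example (1,3,2,5,4) → sorted (1,2,3,4,5): b_i ≤ i ∀i, a PF.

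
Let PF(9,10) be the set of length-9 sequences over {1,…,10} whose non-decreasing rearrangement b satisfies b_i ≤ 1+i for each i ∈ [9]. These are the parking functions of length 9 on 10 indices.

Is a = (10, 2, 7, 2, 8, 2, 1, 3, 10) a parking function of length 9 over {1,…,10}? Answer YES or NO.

NO

Rearranged: b = (1, 2, 2, 2, 3, 7, 8, 10, 10).
  b_1=1 ≤ 2
  b_2=2 ≤ 3
  b_3=2 ≤ 4
  b_4=2 ≤ 5
  b_5=3 ≤ 6
  b_6=7 ≤ 7
  b_7=8 ≤ 8
  b_8=10 > 9
  fails at i=8 ⇒ NO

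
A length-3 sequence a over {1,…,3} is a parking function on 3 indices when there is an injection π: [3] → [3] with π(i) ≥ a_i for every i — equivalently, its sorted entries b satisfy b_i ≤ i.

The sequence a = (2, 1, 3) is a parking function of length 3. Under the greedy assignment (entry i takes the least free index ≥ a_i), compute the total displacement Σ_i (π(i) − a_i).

0

Σπ = 3·4/2 = 6 (π permutes [3]); Σa = 2+1+3 = 6; disp = 6−6 = 0.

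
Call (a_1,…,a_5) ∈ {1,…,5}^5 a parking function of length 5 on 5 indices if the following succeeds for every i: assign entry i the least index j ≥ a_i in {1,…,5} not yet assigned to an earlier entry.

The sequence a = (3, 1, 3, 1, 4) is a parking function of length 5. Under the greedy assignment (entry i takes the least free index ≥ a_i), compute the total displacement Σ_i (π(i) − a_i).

Σπ(i) = 1+…+5 = 15; Σa = 3+1+3+1+4 = 12; disp = 15−12 = 3.

3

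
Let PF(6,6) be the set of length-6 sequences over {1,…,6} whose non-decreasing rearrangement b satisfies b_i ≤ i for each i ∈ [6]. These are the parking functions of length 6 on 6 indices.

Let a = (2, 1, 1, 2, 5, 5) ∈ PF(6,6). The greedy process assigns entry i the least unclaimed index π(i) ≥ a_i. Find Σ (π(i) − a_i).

5

Σπ = 21 ({1..6} each once); Σa = 2+1+1+2+5+5 = 16; disp = 21−16 = 5.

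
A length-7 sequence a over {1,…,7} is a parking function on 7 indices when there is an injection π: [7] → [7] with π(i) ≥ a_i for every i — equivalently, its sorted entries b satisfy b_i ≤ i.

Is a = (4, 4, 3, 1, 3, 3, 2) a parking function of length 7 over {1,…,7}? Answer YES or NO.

Order a: b = (1, 2, 3, 3, 3, 4, 4).
  b_1=1 ≤ 1
  b_2=2 ≤ 2
  b_3=3 ≤ 3
  b_4=3 ≤ 4
  b_5=3 ≤ 5
  b_6=4 ≤ 6
  b_7=4 ≤ 7
All bounds hold ⇒ YES

YES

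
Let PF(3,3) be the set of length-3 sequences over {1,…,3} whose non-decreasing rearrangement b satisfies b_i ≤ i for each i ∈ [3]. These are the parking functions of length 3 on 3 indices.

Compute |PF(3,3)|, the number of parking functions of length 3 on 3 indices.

|PF| = (4−3)·4^(3−1) = 1×16 = 16 [KW]
One tuple (2,3,1) → sorted (1,2,3): b_i ≤ i ∀i, a PF.

16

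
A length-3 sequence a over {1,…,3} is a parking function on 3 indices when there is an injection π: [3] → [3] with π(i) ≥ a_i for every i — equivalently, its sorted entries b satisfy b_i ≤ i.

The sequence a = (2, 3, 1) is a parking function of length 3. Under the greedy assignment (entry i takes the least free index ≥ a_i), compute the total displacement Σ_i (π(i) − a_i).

Σπ(i) = 1+…+3 = 6; Σa = 2+3+1 = 6; disp = 6−6 = 0.

0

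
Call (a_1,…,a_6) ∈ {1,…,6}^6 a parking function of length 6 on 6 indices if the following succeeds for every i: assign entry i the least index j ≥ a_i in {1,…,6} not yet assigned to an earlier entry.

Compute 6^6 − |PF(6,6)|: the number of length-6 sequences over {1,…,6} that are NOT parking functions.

29849

|PF| = (6−6+1)·(6+1)^(6−1) = 1·16807 = 16807
Check (6,6,5,5,5,6) → sorted (5,5,5,6,6,6): b_1=5>1, not a PF.
So 46656 − 16807 = 29849 fail.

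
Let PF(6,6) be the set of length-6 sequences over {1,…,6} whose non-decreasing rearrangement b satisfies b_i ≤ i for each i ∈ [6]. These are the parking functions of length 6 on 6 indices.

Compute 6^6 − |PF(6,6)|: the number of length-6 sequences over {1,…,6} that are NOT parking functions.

#PF = (6−6+1)·(6+1)^(6−1) = 1×16807 = 16807 (Pollak)
Check (6,1,3,5,5,5) → sorted (1,3,5,5,5,6): b_2=3>2, not a PF.
So 46656 − 16807 = 29849 fail.

29849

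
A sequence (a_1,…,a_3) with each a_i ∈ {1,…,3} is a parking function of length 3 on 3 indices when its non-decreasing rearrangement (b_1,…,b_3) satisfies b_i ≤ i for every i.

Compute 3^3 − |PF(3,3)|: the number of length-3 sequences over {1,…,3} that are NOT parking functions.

Count = (3−3+1)·(3+1)^(3−1) = 1·16 = 16 (Pollak)
Example (3,3,3) → sorted (3,3,3): b_1=3>1, not a PF.
Total 27; non-PF = 27−16 = 11

11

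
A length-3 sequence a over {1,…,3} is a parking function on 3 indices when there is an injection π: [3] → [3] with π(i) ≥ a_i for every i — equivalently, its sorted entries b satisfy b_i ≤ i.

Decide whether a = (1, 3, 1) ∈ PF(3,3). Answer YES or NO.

Order a: b = (1, 1, 3).
  b_1=1 ≤ 1
  b_2=1 ≤ 2
  b_3=3 ≤ 3
All bounds hold ⇒ YES

YES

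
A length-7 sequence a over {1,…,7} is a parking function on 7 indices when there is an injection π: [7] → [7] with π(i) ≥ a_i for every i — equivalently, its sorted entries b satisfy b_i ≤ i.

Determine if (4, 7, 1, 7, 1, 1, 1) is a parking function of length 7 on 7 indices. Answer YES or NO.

Sorted: b = (1, 1, 1, 1, 4, 7, 7).
  b_1=1 ≤ 1
  b_2=1 ≤ 2
  b_3=1 ≤ 3
  b_4=1 ≤ 4
  b_5=4 ≤ 5
  b_6=7 > 6
  fails at i=6 ⇒ NO

NO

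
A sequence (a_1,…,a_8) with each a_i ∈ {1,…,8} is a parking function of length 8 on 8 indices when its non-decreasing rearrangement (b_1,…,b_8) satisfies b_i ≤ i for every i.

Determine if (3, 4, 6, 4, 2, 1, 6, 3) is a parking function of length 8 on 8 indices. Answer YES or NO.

YES

Sorted: b = (1, 2, 3, 3, 4, 4, 6, 6).
  b_1=1 ≤ 1
  b_2=2 ≤ 2
  b_3=3 ≤ 3
  b_4=3 ≤ 4
  b_5=4 ≤ 5
  b_6=4 ≤ 6
  b_7=6 ≤ 7
  b_8=6 ≤ 8
All bounds hold ⇒ YES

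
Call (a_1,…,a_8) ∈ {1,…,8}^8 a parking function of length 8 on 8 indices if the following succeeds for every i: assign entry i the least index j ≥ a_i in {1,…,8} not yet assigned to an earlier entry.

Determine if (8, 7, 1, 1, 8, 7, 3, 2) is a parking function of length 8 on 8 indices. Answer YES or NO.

Rearranged: b = (1, 1, 2, 3, 7, 7, 8, 8).
  b_1=1 ≤ 1
  b_2=1 ≤ 2
  b_3=2 ≤ 3
  b_4=3 ≤ 4
  b_5=7 > 5
  fails at i=5 ⇒ NO

NO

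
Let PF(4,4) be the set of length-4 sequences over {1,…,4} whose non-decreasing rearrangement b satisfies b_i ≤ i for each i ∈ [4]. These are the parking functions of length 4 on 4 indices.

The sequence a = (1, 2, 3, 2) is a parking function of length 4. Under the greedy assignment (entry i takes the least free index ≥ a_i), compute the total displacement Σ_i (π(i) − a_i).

Σπ = 10 ({1..4} each once); Σa = 1+2+3+2 = 8; disp = 10−8 = 2.

2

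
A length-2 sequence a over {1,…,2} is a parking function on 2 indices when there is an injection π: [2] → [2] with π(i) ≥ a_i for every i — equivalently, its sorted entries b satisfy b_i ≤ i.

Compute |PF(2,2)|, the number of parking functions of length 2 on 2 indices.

#PF = (2+1−2)·(2+1)^{2−1} = 1·3 = 3 [KW]
Example (2,1) → sorted (1,2): b_i ≤ i ∀i, a PF.

3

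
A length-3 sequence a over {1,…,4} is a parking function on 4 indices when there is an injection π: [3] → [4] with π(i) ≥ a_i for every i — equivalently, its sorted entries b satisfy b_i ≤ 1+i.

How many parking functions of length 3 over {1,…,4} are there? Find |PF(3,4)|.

|PF| = (4+1−3)·(4+1)^{3−1} = 2×25 = 50 (Konheim–Weiss)
E.g. (4,3,1) → sorted (1,3,4): b_i ≤ 1+i ∀i, a PF.

50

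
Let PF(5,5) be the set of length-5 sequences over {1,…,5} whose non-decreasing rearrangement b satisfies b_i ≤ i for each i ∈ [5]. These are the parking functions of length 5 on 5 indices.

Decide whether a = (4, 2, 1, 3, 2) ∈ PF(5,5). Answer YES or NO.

Order a: b = (1, 2, 2, 3, 4).
  b_1=1 ≤ 1
  b_2=2 ≤ 2
  b_3=2 ≤ 3
  b_4=3 ≤ 4
  b_5=4 ≤ 5
All bounds hold ⇒ YES

YES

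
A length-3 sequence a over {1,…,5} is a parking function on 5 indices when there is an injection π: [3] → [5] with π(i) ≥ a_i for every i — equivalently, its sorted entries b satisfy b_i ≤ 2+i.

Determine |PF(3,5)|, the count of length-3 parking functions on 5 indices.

108

|PF| = (6−3)·6^(3−1) = 3·36 = 108 [KW]
Check (4,3,2) → sorted (2,3,4): b_i ≤ 2+i ∀i, a PF.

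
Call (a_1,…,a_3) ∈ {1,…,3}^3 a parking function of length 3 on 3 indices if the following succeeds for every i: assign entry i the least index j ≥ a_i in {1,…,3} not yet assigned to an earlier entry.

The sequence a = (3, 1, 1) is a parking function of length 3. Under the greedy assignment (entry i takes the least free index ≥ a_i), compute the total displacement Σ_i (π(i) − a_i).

Σπ = 3·4/2 = 6 (π permutes [3]); Σa = 3+1+1 = 5; disp = 6−5 = 1.

1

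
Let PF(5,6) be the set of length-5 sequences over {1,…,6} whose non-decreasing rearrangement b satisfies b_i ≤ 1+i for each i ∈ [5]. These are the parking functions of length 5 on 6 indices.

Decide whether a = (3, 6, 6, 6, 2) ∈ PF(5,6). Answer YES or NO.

NO

Sorted: b = (2, 3, 6, 6, 6).
  b_1=2 ≤ 2
  b_2=3 ≤ 3
  b_3=6 > 4
  fails at i=3 ⇒ NO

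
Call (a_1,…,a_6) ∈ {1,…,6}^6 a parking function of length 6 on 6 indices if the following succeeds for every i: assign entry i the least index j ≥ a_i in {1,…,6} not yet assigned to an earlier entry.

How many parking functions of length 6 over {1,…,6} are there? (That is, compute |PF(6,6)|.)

16807

Count = (6−6+1)·(6+1)^(6−1) = 1×16807 = 16807 (Pollak)
Example (2,1,4,2,6,5) → sorted (1,2,2,4,5,6): b_i ≤ i ∀i, a PF.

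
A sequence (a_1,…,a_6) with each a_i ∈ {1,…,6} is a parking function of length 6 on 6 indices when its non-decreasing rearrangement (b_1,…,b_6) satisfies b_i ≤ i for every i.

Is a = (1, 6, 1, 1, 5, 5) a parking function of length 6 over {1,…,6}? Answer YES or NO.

Order a: b = (1, 1, 1, 5, 5, 6).
  b_1=1 ≤ 1
  b_2=1 ≤ 2
  b_3=1 ≤ 3
  b_4=5 > 4
  fails at i=4 ⇒ NO

NO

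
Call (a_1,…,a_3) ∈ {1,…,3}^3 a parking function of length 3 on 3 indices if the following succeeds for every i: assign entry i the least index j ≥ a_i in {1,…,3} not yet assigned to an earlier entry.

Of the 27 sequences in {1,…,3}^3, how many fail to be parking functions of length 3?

11

#PF = (4−3)·4^(3−1) = 1 · 16 = 16 [KW]
E.g. (2,3,3) → sorted (2,3,3): b_1=2>1, not a PF.
So 27 − 16 = 11 fail.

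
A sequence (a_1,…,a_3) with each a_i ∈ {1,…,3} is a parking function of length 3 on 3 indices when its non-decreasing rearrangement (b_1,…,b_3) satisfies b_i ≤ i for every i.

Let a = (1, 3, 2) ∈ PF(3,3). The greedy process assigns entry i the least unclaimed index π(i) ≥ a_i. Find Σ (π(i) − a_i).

Σπ = 3·4/2 = 6 (π permutes [3]); Σa = 1+3+2 = 6; disp = 6−6 = 0.

0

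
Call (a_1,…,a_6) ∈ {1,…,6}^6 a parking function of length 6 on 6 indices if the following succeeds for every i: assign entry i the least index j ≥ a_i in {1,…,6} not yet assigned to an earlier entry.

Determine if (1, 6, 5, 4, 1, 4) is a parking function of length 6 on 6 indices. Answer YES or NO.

Rearranged: b = (1, 1, 4, 4, 5, 6).
  b_1=1 ≤ 1
  b_2=1 ≤ 2
  b_3=4 > 3
  fails at i=3 ⇒ NO

NO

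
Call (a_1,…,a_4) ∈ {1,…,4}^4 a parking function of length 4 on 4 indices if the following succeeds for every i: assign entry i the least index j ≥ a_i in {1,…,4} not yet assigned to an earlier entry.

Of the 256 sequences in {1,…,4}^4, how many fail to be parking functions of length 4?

131

Count = (5−4)·5^(4−1) = 1×125 = 125 (Pollak)
E.g. (1,4,4,3) → sorted (1,3,4,4): b_2=3>2, not a PF.
4^4 − 125 = 256 − 125 = 131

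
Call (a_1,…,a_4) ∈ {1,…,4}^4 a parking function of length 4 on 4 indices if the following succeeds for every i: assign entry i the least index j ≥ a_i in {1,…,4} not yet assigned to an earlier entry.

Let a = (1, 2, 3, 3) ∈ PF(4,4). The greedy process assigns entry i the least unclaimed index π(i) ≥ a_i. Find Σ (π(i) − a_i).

Σπ = 4·5/2 = 10 (π permutes [4]); Σa = 1+2+3+3 = 9; disp = 10−9 = 1.

1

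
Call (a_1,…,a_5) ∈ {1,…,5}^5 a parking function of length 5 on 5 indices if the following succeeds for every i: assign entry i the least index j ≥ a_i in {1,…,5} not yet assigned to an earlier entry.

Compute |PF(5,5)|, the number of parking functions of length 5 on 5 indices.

1296

|PF(5,5)| = (5−5+1)·(5+1)^(5−1) = 1·1296 = 1296 (Pollak)
Check (4,1,2,2,3) → sorted (1,2,2,3,4): b_i ≤ i ∀i, a PF.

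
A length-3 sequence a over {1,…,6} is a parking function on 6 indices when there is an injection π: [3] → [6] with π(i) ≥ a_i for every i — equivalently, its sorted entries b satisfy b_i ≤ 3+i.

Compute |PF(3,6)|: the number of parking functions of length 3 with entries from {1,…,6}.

196

|PF| = (6−3+1)·(6+1)^(3−1) = 4×49 = 196 (Konheim–Weiss)
Example (5,3,6) → sorted (3,5,6): b_i ≤ 3+i ∀i, a PF.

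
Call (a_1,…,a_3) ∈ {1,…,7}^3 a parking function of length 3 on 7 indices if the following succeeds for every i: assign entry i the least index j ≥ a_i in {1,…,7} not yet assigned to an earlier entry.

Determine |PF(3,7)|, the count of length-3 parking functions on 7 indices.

320

Count = (7−3+1)·(7+1)^(3−1) = 5·64 = 320 (Pollak)
Example (6,3,2) → sorted (2,3,6): b_i ≤ 4+i ∀i, a PF.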